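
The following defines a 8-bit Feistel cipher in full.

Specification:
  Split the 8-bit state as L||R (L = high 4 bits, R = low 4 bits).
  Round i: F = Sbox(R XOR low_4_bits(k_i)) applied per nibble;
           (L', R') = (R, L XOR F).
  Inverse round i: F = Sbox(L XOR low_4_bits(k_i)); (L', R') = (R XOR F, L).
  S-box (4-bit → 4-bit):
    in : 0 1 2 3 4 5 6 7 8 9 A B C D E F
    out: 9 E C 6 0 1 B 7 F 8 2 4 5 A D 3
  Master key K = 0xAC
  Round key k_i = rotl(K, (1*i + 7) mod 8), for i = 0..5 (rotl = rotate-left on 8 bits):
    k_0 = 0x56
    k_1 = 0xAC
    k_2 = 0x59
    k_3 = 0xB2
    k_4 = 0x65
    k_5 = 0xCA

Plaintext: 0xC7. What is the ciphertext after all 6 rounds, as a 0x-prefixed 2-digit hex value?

0x4C

s_0 = plaintext = 0xC7
s_1 = Round(s_0, k_0) = 0x72
s_2 = Round(s_1, k_1) = 0x2A
s_3 = Round(s_2, k_2) = 0xA4
s_4 = Round(s_3, k_3) = 0x41
s_5 = Round(s_4, k_4) = 0x14
s_6 = Round(s_5, k_5) = 0x4C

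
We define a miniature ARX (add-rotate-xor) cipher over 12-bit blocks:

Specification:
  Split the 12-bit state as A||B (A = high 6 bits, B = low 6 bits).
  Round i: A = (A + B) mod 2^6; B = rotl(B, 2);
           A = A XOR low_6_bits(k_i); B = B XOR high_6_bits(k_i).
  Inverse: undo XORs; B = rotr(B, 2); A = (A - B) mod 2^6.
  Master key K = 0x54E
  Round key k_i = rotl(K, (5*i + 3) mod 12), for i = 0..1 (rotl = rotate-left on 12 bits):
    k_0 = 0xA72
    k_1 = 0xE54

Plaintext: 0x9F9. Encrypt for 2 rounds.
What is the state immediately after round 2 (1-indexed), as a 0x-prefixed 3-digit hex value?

s_0 = plaintext = 0x9F9
s_1 = Round(s_0, k_0) = 0x48E
s_2 = Round(s_1, k_1) = 0xD01

0xD01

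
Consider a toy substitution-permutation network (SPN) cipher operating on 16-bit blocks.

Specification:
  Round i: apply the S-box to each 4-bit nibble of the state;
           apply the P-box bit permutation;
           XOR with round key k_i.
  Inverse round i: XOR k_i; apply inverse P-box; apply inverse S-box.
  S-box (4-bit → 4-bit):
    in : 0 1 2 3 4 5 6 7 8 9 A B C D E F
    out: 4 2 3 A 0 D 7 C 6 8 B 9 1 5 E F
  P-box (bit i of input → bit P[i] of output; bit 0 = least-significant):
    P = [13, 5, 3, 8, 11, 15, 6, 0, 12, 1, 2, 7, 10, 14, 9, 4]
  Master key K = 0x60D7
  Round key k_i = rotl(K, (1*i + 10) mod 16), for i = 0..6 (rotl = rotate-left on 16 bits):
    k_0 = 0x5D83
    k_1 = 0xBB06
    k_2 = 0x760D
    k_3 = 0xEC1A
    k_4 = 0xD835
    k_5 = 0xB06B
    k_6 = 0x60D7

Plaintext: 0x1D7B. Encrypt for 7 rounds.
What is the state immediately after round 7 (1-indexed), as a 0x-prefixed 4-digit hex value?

0x76E7

s_0 = plaintext = 0x1D7B
s_1 = Round(s_0, k_0) = 0x2CC6
s_2 = Round(s_1, k_1) = 0xC72E
s_3 = Round(s_2, k_2) = 0xFBA1
s_4 = Round(s_3, k_3) = 0x32AB
s_5 = Round(s_4, k_4) = 0x2126
s_6 = Round(s_5, k_5) = 0x5C41
s_7 = Round(s_6, k_6) = 0x76E7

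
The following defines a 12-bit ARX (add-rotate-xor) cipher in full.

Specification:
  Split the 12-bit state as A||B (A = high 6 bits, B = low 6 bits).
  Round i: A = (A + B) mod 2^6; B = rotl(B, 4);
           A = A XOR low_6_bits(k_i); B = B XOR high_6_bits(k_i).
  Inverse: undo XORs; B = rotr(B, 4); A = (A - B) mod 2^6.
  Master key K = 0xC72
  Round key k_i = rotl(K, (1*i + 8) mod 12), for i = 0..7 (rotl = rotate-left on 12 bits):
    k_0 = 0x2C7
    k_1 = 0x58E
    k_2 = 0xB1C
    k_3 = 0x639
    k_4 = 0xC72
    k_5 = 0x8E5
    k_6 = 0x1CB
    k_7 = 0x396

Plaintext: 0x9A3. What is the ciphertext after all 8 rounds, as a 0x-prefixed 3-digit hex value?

0xE5E

s_0 = plaintext = 0x9A3
s_1 = Round(s_0, k_0) = 0x3B3
s_2 = Round(s_1, k_1) = 0x3EA
s_3 = Round(s_2, k_2) = 0x946
s_4 = Round(s_3, k_3) = 0x4B9
s_5 = Round(s_4, k_4) = 0xE6F
s_6 = Round(s_5, k_5) = 0x358
s_7 = Round(s_6, k_6) = 0xB81
s_8 = Round(s_7, k_7) = 0xE5E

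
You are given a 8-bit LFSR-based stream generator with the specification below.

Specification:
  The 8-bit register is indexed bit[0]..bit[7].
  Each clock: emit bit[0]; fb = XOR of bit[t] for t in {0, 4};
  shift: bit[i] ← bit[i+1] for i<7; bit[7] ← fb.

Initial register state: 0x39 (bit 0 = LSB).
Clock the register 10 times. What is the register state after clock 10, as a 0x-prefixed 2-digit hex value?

0xE6

reg_0 = 0x39
clock 1: out=1, reg = 0x1C
clock 2: out=0, reg = 0x8E
clock 3: out=0, reg = 0x47
clock 4: out=1, reg = 0xA3
clock 5: out=1, reg = 0xD1
clock 6: out=1, reg = 0x68
clock 7: out=0, reg = 0x34
clock 8: out=0, reg = 0x9A
clock 9: out=0, reg = 0xCD
clock 10: out=1, reg = 0xE6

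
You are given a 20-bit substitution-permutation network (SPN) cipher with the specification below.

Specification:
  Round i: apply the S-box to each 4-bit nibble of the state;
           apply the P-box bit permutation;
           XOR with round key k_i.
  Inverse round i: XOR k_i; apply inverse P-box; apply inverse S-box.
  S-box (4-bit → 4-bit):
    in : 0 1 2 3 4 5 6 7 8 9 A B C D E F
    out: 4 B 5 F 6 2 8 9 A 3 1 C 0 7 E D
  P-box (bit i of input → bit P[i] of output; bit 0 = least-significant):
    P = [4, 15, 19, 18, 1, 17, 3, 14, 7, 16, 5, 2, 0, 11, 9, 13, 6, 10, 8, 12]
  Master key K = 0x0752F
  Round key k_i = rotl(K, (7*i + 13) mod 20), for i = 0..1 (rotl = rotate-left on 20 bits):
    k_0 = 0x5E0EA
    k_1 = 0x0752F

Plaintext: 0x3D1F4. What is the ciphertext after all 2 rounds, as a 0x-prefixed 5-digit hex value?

s_0 = plaintext = 0x3D1F4
s_1 = Round(s_0, k_0) = 0xC3F25
s_2 = Round(s_1, k_1) = 0x0DF80

0x0DF80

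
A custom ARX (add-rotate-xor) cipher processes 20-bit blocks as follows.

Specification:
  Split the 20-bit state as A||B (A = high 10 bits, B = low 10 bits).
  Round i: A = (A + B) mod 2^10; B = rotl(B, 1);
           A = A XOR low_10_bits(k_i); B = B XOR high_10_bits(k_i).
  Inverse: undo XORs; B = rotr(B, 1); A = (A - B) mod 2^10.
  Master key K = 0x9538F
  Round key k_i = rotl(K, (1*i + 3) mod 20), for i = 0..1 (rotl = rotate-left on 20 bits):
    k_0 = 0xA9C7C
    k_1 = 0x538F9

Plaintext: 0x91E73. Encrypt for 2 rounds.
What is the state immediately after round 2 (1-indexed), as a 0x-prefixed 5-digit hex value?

0xFFDCF

s_0 = plaintext = 0x91E73
s_1 = Round(s_0, k_0) = 0x31A40
s_2 = Round(s_1, k_1) = 0xFFDCF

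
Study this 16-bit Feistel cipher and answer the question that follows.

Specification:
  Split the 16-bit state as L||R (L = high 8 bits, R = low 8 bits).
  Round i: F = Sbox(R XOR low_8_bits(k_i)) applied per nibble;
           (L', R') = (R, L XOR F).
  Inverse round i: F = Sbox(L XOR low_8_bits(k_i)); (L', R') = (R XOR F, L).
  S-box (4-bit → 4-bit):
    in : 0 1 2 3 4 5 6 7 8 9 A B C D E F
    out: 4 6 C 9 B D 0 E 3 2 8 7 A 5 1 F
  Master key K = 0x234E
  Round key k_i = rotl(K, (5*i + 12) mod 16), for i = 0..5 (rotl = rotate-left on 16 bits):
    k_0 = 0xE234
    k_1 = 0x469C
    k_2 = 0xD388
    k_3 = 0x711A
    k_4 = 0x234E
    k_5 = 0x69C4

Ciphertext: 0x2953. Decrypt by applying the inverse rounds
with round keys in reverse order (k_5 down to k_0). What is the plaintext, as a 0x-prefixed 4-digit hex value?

s_0 = ciphertext = 0x2953
s_1 = InvRound(s_0, k_5) = 0x4629
s_2 = InvRound(s_1, k_4) = 0x6A46
s_3 = InvRound(s_2, k_3) = 0xA26A
s_4 = InvRound(s_3, k_2) = 0xA2A2
s_5 = InvRound(s_4, k_1) = 0x33A2
s_6 = InvRound(s_5, k_0) = 0xEC33

0xEC33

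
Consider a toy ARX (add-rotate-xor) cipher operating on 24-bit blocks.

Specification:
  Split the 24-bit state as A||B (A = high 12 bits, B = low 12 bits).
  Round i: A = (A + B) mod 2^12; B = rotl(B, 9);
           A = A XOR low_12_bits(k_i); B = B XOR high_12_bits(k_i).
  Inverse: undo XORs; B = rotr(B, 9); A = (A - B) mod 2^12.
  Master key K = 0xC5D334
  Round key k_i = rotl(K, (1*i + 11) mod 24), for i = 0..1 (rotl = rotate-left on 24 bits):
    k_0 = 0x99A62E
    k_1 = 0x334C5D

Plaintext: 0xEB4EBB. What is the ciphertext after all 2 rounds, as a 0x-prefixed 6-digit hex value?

0x5D38FD

s_0 = plaintext = 0xEB4EBB
s_1 = Round(s_0, k_0) = 0xB41E4D
s_2 = Round(s_1, k_1) = 0x5D38FD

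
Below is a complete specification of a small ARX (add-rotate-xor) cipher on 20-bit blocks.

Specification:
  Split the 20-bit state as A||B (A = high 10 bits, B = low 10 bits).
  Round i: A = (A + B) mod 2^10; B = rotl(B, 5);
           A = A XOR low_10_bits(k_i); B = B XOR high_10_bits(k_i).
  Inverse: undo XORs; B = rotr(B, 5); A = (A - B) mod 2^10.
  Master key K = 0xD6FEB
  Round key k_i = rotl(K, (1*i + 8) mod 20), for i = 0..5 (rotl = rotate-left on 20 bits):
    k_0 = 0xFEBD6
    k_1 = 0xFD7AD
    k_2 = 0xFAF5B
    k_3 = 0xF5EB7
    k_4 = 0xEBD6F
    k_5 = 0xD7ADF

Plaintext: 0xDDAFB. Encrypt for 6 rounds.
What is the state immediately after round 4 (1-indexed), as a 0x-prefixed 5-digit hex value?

s_0 = plaintext = 0xDDAFB
s_1 = Round(s_0, k_0) = 0x69C8D
s_2 = Round(s_1, k_1) = 0x66651
s_3 = Round(s_2, k_2) = 0x2C5D9
s_4 = Round(s_3, k_3) = 0x0F4F9
s_5 = Round(s_4, k_4) = 0x16488
s_6 = Round(s_5, k_5) = 0x8FA5A

0x0F4F9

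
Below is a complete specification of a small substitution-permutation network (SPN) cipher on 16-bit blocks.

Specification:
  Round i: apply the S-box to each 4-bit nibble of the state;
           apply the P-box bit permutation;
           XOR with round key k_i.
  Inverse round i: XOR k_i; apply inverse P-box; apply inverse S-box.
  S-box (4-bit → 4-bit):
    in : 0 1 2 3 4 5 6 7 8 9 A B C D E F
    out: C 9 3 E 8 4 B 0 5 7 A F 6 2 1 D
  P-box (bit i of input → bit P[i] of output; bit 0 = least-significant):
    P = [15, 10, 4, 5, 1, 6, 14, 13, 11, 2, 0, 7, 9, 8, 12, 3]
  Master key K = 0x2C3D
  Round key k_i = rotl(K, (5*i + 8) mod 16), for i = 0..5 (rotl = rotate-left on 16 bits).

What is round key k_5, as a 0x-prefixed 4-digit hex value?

0x587A

K = 0x2C3D
k_0 = rotl(K, (5*0+8) mod 16) = rotl(K, 8) = 0x3D2C
k_1 = rotl(K, (5*1+8) mod 16) = rotl(K, 13) = 0xA587
k_2 = rotl(K, (5*2+8) mod 16) = rotl(K, 2) = 0xB0F4
k_3 = rotl(K, (5*3+8) mod 16) = rotl(K, 7) = 0x1E96
k_4 = rotl(K, (5*4+8) mod 16) = rotl(K, 12) = 0xD2C3
k_5 = rotl(K, (5*5+8) mod 16) = rotl(K, 1) = 0x587A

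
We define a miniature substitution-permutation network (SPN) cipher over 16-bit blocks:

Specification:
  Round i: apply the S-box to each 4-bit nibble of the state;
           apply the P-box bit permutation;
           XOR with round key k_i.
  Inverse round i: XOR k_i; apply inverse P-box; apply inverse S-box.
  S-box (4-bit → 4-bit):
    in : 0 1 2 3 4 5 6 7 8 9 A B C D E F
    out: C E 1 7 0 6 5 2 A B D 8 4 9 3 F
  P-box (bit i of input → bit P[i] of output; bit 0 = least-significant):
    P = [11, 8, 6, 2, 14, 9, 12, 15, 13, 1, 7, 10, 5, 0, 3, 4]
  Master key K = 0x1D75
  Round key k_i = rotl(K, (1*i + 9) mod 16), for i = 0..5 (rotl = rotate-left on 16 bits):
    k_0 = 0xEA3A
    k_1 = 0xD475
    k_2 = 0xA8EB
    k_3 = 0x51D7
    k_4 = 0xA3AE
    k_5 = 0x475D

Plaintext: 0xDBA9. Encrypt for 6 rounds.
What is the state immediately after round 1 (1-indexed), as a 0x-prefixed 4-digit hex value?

0x370E

s_0 = plaintext = 0xDBA9
s_1 = Round(s_0, k_0) = 0x370E
s_2 = Round(s_1, k_1) = 0x4D5E
s_3 = Round(s_2, k_2) = 0x97EB
s_4 = Round(s_3, k_3) = 0x13E0
s_5 = Round(s_4, k_4) = 0xC171
s_6 = Round(s_5, k_5) = 0x4093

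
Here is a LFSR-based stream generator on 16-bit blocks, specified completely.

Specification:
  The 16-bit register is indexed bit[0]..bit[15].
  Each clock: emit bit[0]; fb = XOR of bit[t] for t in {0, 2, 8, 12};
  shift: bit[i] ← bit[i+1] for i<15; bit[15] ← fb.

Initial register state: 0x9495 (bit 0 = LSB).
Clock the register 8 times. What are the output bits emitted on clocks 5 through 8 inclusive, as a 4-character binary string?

reg_0 = 0x9495
clock 1: out=1, reg = 0xCA4A
clock 2: out=0, reg = 0x6525
clock 3: out=1, reg = 0xB292
clock 4: out=0, reg = 0xD949
clock 5: out=1, reg = 0xECA4
clock 6: out=0, reg = 0xF652
clock 7: out=0, reg = 0xFB29
clock 8: out=1, reg = 0xFD94

1001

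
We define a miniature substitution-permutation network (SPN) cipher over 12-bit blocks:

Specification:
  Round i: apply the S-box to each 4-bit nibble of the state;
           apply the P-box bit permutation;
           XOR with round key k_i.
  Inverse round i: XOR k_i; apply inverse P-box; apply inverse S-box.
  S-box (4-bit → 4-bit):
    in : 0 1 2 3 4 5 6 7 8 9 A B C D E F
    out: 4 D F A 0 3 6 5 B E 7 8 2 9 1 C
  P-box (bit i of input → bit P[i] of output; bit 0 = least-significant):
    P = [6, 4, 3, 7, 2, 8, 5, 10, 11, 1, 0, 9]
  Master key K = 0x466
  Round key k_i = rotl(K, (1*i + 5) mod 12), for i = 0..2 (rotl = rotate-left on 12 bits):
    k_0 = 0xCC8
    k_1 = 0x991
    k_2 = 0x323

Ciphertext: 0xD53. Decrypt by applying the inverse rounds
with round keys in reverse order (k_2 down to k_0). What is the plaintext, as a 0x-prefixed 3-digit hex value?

s_0 = ciphertext = 0xD53
s_1 = InvRound(s_0, k_2) = 0xDF5
s_2 = InvRound(s_1, k_1) = 0x41E
s_3 = InvRound(s_2, k_0) = 0x5E8

0x5E8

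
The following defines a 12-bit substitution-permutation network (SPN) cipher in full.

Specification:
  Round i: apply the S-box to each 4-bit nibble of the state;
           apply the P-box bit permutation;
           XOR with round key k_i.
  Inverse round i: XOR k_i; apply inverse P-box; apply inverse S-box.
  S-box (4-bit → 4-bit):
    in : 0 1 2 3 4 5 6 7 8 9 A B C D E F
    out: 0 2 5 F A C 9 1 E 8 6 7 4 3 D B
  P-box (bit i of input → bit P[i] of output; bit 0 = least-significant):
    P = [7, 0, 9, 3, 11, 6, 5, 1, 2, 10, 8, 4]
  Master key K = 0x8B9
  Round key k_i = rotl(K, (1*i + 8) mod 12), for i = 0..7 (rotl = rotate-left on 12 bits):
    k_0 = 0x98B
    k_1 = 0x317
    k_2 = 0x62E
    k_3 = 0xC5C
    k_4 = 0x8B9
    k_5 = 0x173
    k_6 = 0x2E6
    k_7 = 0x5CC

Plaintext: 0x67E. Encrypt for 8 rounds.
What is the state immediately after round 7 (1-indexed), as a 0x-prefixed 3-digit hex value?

s_0 = plaintext = 0x67E
s_1 = Round(s_0, k_0) = 0x317
s_2 = Round(s_1, k_1) = 0x6C3
s_3 = Round(s_2, k_2) = 0x493
s_4 = Round(s_3, k_3) = 0xAC7
s_5 = Round(s_4, k_4) = 0xD19
s_6 = Round(s_5, k_5) = 0x53F
s_7 = Round(s_6, k_6) = 0xB1D
s_8 = Round(s_7, k_7) = 0x009

0xB1D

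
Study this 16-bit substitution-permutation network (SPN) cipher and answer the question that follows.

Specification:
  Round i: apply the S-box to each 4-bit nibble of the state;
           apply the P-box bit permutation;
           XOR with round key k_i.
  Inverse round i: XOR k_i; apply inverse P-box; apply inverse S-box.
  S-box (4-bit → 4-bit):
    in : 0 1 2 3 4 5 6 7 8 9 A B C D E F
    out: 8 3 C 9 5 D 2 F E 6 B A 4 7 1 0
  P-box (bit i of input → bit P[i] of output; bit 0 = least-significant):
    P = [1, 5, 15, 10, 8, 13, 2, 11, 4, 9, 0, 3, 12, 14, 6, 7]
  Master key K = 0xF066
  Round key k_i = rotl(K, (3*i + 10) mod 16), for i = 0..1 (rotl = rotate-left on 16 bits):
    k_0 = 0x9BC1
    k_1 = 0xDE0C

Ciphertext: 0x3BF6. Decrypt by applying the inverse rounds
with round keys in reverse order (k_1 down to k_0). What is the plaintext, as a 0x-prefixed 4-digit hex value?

0x5E2E

s_0 = ciphertext = 0x3BF6
s_1 = InvRound(s_0, k_1) = 0x8317
s_2 = InvRound(s_1, k_0) = 0x5E2E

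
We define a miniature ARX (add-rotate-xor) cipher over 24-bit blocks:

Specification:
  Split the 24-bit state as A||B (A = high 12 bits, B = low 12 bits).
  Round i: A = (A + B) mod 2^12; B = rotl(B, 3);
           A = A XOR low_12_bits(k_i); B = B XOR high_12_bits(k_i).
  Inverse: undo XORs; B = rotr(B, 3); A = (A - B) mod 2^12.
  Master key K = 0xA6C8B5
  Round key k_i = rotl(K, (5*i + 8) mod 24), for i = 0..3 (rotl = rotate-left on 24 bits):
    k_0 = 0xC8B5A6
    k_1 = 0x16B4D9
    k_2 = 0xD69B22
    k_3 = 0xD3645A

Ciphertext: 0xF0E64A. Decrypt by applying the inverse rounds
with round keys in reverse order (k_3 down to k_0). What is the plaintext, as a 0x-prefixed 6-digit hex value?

0x9E1D66

s_0 = ciphertext = 0xF0E64A
s_1 = InvRound(s_0, k_3) = 0x1E596F
s_2 = InvRound(s_1, k_2) = 0xE47C80
s_3 = InvRound(s_2, k_1) = 0x2E17BD
s_4 = InvRound(s_3, k_0) = 0x9E1D66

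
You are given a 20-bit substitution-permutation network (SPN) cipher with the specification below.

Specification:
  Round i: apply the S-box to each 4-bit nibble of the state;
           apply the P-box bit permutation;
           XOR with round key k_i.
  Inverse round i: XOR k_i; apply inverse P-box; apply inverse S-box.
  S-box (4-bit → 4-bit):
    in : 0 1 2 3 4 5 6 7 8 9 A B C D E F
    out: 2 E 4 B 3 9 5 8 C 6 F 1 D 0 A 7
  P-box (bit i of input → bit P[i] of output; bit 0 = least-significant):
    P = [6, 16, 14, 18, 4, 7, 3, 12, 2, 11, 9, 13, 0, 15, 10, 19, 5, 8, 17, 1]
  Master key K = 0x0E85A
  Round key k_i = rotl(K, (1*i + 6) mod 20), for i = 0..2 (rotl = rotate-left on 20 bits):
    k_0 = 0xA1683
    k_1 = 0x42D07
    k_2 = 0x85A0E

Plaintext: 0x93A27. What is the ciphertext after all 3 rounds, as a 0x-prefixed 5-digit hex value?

s_0 = plaintext = 0x93A27
s_1 = Round(s_0, k_0) = 0x4BD8E
s_2 = Round(s_1, k_1) = 0x13C2E
s_3 = Round(s_2, k_2) = 0x7F901

0x7F901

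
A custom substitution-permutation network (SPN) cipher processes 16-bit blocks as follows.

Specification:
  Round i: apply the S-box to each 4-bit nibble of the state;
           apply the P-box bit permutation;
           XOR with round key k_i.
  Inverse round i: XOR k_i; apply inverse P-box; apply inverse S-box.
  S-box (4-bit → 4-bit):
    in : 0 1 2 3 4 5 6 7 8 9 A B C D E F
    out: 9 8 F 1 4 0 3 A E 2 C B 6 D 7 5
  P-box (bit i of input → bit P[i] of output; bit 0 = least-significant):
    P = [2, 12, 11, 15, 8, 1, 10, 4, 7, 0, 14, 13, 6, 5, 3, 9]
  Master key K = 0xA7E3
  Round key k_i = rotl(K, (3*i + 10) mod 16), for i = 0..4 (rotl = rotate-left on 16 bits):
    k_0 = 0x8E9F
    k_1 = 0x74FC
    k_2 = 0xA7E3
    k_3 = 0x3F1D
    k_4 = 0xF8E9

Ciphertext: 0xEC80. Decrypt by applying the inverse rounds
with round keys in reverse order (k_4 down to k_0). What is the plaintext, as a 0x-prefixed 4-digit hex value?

s_0 = ciphertext = 0xEC80
s_1 = InvRound(s_0, k_4) = 0xE949
s_2 = InvRound(s_1, k_3) = 0x04AB
s_3 = InvRound(s_2, k_2) = 0xD131
s_4 = InvRound(s_3, k_1) = 0xFBF0
s_5 = InvRound(s_4, k_0) = 0xE8E6

0xE8E6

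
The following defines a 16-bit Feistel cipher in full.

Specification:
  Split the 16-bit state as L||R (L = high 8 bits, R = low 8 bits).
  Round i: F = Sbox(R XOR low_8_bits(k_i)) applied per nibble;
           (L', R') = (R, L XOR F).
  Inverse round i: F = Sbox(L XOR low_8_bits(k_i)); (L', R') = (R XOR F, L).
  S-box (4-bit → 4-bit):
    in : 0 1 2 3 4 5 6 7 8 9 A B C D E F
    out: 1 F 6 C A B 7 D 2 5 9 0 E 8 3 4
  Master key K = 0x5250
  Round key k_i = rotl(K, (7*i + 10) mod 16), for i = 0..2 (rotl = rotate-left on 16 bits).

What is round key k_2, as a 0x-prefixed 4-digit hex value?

0x5052

K = 0x5250
k_0 = rotl(K, (7*0+10) mod 16) = rotl(K, 10) = 0x4149
k_1 = rotl(K, (7*1+10) mod 16) = rotl(K, 1) = 0xA4A0
k_2 = rotl(K, (7*2+10) mod 16) = rotl(K, 8) = 0x5052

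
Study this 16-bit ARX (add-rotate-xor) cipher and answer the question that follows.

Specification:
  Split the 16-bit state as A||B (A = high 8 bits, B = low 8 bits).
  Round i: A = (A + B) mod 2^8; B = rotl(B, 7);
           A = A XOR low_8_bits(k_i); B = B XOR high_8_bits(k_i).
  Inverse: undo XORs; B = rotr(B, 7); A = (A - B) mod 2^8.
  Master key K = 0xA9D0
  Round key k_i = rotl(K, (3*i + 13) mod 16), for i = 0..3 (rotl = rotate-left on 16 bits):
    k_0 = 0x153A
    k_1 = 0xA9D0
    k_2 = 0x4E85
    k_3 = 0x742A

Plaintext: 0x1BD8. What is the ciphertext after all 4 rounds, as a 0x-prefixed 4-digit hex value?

s_0 = plaintext = 0x1BD8
s_1 = Round(s_0, k_0) = 0xC979
s_2 = Round(s_1, k_1) = 0x9215
s_3 = Round(s_2, k_2) = 0x22C4
s_4 = Round(s_3, k_3) = 0xCC16

0xCC16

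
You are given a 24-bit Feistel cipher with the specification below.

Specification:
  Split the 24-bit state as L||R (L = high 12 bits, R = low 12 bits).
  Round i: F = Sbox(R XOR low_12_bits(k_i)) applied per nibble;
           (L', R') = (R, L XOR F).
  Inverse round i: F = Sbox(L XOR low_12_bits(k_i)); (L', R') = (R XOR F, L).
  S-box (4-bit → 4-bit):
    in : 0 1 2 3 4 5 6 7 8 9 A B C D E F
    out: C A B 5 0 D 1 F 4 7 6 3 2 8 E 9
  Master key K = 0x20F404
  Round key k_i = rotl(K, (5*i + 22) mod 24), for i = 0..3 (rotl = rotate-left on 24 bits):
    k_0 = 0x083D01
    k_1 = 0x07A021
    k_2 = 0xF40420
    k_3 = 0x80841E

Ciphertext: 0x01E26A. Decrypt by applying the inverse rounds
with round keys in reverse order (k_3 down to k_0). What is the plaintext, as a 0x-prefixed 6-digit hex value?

0xC88858

s_0 = ciphertext = 0x01E26A
s_1 = InvRound(s_0, k_3) = 0x2A601E
s_2 = InvRound(s_1, k_2) = 0x15F2A6
s_3 = InvRound(s_2, k_1) = 0x85815F
s_4 = InvRound(s_3, k_0) = 0xC88858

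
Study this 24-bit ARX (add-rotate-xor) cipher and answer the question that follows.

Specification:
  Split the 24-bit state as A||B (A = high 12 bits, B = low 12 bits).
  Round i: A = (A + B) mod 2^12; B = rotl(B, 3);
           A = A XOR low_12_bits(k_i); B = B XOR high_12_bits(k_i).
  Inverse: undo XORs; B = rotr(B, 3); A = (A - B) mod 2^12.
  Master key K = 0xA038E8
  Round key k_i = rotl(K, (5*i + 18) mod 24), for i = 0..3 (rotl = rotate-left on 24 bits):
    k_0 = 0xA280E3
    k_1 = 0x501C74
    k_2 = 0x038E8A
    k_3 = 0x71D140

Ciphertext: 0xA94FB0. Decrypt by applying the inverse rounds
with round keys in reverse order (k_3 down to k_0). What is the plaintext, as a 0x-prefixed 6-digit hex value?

s_0 = ciphertext = 0xA94FB0
s_1 = InvRound(s_0, k_3) = 0x0BFB15
s_2 = InvRound(s_1, k_2) = 0x2D0B65
s_3 = InvRound(s_2, k_1) = 0x4D89CC
s_4 = InvRound(s_3, k_0) = 0xBBF87C

0xBBF87C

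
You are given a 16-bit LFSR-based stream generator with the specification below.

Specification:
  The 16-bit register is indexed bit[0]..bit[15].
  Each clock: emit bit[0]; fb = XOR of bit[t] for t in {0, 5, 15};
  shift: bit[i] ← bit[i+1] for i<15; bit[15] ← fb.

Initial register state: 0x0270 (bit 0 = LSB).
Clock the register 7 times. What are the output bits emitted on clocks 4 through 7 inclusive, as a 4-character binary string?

reg_0 = 0x0270
clock 1: out=0, reg = 0x8138
clock 2: out=0, reg = 0x409C
clock 3: out=0, reg = 0x204E
clock 4: out=0, reg = 0x1027
clock 5: out=1, reg = 0x0813
clock 6: out=1, reg = 0x8409
clock 7: out=1, reg = 0x4204

0111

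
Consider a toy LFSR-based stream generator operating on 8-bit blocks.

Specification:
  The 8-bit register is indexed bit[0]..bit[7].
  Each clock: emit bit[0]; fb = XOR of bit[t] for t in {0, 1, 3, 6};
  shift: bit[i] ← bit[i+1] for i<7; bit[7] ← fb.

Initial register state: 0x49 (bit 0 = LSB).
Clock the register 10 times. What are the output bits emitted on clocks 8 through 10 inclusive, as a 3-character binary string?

reg_0 = 0x49
clock 1: out=1, reg = 0xA4
clock 2: out=0, reg = 0x52
clock 3: out=0, reg = 0x29
clock 4: out=1, reg = 0x14
clock 5: out=0, reg = 0x0A
clock 6: out=0, reg = 0x05
clock 7: out=1, reg = 0x82
clock 8: out=0, reg = 0xC1
clock 9: out=1, reg = 0x60
clock 10: out=0, reg = 0xB0

010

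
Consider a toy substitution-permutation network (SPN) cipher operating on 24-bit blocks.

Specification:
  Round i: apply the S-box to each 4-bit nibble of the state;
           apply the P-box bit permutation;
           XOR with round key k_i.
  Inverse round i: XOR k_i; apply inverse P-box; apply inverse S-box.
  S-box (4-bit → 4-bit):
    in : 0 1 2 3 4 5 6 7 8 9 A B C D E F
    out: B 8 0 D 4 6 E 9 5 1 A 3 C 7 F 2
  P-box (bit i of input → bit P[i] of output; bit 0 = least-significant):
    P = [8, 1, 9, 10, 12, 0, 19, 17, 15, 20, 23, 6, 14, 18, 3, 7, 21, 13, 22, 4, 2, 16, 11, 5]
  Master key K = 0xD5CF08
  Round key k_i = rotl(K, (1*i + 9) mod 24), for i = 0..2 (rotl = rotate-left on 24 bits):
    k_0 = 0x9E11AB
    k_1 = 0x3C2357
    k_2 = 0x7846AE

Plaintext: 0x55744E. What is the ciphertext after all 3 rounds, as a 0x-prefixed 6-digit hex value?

s_0 = plaintext = 0x55744E
s_1 = Round(s_0, k_0) = 0x577E29
s_2 = Round(s_1, k_1) = 0x8DEA87
s_3 = Round(s_2, k_2) = 0x043B62

0x043B62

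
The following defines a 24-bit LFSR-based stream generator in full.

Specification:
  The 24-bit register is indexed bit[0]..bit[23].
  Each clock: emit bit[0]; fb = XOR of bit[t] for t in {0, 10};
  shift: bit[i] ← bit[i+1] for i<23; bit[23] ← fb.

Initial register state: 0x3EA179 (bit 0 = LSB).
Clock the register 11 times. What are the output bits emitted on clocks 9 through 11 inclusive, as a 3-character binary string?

reg_0 = 0x3EA179
clock 1: out=1, reg = 0x9F50BC
clock 2: out=0, reg = 0x4FA85E
clock 3: out=0, reg = 0x27D42F
clock 4: out=1, reg = 0x13EA17
clock 5: out=1, reg = 0x89F50B
clock 6: out=1, reg = 0x44FA85
clock 7: out=1, reg = 0xA27D42
clock 8: out=0, reg = 0xD13EA1
clock 9: out=1, reg = 0x689F50
clock 10: out=0, reg = 0xB44FA8
clock 11: out=0, reg = 0xDA27D4

100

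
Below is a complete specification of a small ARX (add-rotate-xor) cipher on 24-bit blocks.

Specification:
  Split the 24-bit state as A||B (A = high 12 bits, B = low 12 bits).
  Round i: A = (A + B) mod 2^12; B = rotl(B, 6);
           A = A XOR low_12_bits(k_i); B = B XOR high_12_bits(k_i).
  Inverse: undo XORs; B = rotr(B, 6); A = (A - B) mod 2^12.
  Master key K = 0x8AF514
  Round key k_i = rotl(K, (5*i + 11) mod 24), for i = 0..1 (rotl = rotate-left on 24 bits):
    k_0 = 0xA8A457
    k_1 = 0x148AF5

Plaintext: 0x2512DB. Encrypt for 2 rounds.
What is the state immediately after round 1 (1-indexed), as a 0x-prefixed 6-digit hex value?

0x17BC41

s_0 = plaintext = 0x2512DB
s_1 = Round(s_0, k_0) = 0x17BC41
s_2 = Round(s_1, k_1) = 0x749139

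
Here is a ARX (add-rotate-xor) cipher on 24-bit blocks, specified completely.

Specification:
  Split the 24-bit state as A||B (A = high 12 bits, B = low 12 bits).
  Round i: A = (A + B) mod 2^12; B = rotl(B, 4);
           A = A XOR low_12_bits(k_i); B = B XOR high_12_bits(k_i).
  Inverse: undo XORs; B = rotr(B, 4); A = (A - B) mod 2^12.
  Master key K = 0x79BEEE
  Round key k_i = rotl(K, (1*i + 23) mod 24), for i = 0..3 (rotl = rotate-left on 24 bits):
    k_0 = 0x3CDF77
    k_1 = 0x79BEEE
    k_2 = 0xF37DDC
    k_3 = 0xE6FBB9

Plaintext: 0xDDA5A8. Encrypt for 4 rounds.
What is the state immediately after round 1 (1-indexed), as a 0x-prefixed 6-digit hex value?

0xCF5948

s_0 = plaintext = 0xDDA5A8
s_1 = Round(s_0, k_0) = 0xCF5948
s_2 = Round(s_1, k_1) = 0x8D3312
s_3 = Round(s_2, k_2) = 0x639E14
s_4 = Round(s_3, k_3) = 0xFF4F21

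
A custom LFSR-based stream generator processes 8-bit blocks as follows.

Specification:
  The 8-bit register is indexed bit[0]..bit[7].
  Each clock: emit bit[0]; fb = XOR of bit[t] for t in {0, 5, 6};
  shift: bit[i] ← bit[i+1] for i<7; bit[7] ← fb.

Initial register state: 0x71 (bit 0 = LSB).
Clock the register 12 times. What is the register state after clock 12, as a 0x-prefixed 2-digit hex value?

0xD9

reg_0 = 0x71
clock 1: out=1, reg = 0xB8
clock 2: out=0, reg = 0xDC
clock 3: out=0, reg = 0xEE
clock 4: out=0, reg = 0x77
clock 5: out=1, reg = 0xBB
clock 6: out=1, reg = 0x5D
clock 7: out=1, reg = 0x2E
clock 8: out=0, reg = 0x97
clock 9: out=1, reg = 0xCB
clock 10: out=1, reg = 0x65
clock 11: out=1, reg = 0xB2
clock 12: out=0, reg = 0xD9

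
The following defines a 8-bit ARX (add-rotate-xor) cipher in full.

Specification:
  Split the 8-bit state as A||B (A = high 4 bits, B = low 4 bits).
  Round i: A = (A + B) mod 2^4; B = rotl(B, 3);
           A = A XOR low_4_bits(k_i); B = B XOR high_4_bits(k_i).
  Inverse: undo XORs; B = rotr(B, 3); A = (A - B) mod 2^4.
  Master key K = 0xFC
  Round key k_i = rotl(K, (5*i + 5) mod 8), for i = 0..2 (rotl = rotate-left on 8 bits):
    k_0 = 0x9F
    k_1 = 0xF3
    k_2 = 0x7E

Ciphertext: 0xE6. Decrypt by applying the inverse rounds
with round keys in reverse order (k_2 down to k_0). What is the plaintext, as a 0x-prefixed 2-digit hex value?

0x94

s_0 = ciphertext = 0xE6
s_1 = InvRound(s_0, k_2) = 0xE2
s_2 = InvRound(s_1, k_1) = 0x2B
s_3 = InvRound(s_2, k_0) = 0x94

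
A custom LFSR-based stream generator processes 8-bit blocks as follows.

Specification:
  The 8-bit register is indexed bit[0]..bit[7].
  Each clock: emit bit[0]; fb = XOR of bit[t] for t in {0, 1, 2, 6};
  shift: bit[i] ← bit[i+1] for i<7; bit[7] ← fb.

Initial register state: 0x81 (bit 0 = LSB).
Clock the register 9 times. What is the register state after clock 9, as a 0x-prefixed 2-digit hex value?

0x6F

reg_0 = 0x81
clock 1: out=1, reg = 0xC0
clock 2: out=0, reg = 0xE0
clock 3: out=0, reg = 0xF0
clock 4: out=0, reg = 0xF8
clock 5: out=0, reg = 0xFC
clock 6: out=0, reg = 0x7E
clock 7: out=0, reg = 0xBF
clock 8: out=1, reg = 0xDF
clock 9: out=1, reg = 0x6F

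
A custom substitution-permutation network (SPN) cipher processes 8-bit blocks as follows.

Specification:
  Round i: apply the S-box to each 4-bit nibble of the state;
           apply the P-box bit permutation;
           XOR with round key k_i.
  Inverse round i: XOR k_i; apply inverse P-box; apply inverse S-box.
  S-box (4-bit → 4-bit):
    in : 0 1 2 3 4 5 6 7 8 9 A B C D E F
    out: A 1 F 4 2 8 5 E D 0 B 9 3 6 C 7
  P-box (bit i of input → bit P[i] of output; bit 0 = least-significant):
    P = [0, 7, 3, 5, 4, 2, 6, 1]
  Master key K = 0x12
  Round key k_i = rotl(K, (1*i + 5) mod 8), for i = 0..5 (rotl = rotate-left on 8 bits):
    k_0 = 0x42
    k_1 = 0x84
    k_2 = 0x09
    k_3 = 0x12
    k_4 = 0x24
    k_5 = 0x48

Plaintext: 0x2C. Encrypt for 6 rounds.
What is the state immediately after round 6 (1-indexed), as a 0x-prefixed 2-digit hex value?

s_0 = plaintext = 0x2C
s_1 = Round(s_0, k_0) = 0x95
s_2 = Round(s_1, k_1) = 0xA4
s_3 = Round(s_2, k_2) = 0x9F
s_4 = Round(s_3, k_3) = 0x9B
s_5 = Round(s_4, k_4) = 0x05
s_6 = Round(s_5, k_5) = 0x6E

0x6E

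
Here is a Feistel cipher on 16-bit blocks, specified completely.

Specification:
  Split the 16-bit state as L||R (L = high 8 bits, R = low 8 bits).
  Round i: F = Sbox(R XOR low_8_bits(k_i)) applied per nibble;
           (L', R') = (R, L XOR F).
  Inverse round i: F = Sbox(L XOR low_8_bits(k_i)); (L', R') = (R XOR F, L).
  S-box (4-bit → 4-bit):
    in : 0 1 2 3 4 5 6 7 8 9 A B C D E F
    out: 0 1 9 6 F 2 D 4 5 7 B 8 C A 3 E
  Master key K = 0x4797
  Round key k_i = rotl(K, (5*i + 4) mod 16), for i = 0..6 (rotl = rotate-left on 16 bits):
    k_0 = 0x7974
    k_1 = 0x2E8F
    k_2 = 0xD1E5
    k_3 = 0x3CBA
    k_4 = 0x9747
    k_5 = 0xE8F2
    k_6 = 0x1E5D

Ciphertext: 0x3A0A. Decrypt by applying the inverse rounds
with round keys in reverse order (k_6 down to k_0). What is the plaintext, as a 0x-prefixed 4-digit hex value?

s_0 = ciphertext = 0x3A0A
s_1 = InvRound(s_0, k_6) = 0xDE3A
s_2 = InvRound(s_1, k_5) = 0xA6DE
s_3 = InvRound(s_2, k_4) = 0xEFA6
s_4 = InvRound(s_3, k_3) = 0x84EF
s_5 = InvRound(s_4, k_2) = 0x3E84
s_6 = InvRound(s_5, k_1) = 0x053E
s_7 = InvRound(s_6, k_0) = 0x7F05

0x7F05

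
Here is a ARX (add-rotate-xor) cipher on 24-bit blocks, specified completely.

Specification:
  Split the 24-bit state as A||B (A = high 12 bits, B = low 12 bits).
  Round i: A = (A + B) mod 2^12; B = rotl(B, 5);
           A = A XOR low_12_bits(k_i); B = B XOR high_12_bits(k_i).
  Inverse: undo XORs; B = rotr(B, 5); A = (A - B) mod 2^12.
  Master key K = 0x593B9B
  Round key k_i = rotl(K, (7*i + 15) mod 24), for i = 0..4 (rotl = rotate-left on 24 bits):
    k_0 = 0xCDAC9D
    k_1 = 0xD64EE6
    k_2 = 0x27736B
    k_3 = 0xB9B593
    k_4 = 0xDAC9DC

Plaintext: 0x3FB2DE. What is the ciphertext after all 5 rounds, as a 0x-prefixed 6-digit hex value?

s_0 = plaintext = 0x3FB2DE
s_1 = Round(s_0, k_0) = 0xA4471F
s_2 = Round(s_1, k_1) = 0xF85E8A
s_3 = Round(s_2, k_2) = 0xD6432A
s_4 = Round(s_3, k_3) = 0x51DEDD
s_5 = Round(s_4, k_4) = 0xA26611

0xA26611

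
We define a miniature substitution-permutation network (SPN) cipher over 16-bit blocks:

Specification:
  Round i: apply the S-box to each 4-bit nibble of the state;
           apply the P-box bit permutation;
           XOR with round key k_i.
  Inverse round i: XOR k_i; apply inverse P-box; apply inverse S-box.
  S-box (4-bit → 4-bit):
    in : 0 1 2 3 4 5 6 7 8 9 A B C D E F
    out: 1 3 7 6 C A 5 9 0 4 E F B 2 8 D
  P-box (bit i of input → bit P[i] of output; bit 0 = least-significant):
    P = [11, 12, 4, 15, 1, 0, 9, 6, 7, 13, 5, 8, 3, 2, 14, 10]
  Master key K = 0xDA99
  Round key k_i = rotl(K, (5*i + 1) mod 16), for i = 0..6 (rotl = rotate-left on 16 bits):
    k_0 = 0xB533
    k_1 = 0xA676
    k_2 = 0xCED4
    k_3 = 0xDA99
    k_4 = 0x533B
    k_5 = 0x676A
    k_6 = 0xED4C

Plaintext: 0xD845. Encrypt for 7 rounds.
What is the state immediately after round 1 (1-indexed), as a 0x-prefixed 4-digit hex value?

s_0 = plaintext = 0xD845
s_1 = Round(s_0, k_0) = 0x2777
s_2 = Round(s_1, k_1) = 0x6FB8
s_3 = Round(s_2, k_2) = 0x8D3F
s_4 = Round(s_3, k_3) = 0x7088
s_5 = Round(s_4, k_4) = 0x57B3
s_6 = Round(s_5, k_5) = 0x70BD
s_7 = Round(s_6, k_6) = 0xFB87

0x2777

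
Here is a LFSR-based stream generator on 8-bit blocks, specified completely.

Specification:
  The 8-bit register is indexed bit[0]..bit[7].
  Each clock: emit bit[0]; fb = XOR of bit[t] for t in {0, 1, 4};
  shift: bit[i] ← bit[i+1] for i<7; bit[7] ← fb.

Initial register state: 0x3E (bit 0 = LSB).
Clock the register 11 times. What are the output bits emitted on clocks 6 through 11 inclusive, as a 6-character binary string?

100010

reg_0 = 0x3E
clock 1: out=0, reg = 0x1F
clock 2: out=1, reg = 0x8F
clock 3: out=1, reg = 0x47
clock 4: out=1, reg = 0x23
clock 5: out=1, reg = 0x11
clock 6: out=1, reg = 0x08
clock 7: out=0, reg = 0x04
clock 8: out=0, reg = 0x02
clock 9: out=0, reg = 0x81
clock 10: out=1, reg = 0xC0
clock 11: out=0, reg = 0x60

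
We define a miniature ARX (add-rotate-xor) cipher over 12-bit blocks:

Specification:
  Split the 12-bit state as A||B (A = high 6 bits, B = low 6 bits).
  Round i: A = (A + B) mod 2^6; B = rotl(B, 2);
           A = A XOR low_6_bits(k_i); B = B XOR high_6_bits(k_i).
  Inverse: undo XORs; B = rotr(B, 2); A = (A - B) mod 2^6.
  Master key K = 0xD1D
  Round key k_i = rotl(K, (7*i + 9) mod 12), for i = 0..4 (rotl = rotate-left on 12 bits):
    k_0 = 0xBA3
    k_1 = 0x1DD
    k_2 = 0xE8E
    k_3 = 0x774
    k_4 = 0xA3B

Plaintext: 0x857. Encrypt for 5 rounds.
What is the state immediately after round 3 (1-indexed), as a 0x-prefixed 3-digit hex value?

s_0 = plaintext = 0x857
s_1 = Round(s_0, k_0) = 0x6F3
s_2 = Round(s_1, k_1) = 0x4C8
s_3 = Round(s_2, k_2) = 0x55A
s_4 = Round(s_3, k_3) = 0x6F4
s_5 = Round(s_4, k_4) = 0xD3B

0x55A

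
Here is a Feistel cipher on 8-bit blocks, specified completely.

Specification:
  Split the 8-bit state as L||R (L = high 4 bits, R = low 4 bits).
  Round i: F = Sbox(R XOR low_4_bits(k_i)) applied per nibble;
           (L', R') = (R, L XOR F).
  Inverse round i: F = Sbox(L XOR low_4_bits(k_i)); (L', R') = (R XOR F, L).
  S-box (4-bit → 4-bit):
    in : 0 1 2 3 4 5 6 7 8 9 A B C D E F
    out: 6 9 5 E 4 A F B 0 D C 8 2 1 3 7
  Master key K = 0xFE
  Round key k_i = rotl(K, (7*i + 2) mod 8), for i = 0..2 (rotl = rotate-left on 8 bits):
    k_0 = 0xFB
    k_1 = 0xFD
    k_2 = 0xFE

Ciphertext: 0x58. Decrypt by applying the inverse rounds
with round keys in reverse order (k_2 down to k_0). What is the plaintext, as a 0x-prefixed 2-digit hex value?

s_0 = ciphertext = 0x58
s_1 = InvRound(s_0, k_2) = 0x05
s_2 = InvRound(s_1, k_1) = 0x40
s_3 = InvRound(s_2, k_0) = 0x74

0x74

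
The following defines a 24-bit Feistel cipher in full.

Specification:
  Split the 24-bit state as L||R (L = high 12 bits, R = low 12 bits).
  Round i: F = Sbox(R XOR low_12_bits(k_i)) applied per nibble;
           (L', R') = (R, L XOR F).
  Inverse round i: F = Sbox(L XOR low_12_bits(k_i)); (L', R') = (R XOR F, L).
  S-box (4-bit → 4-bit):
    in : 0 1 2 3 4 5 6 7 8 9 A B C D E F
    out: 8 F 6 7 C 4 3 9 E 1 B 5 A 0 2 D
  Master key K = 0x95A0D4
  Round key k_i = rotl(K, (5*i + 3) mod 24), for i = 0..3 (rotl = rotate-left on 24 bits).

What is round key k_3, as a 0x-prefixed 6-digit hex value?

0x525683

K = 0x95A0D4
k_0 = rotl(K, (5*0+3) mod 24) = rotl(K, 3) = 0xAD06A4
k_1 = rotl(K, (5*1+3) mod 24) = rotl(K, 8) = 0xA0D495
k_2 = rotl(K, (5*2+3) mod 24) = rotl(K, 13) = 0x1A92B4
k_3 = rotl(K, (5*3+3) mod 24) = rotl(K, 18) = 0x525683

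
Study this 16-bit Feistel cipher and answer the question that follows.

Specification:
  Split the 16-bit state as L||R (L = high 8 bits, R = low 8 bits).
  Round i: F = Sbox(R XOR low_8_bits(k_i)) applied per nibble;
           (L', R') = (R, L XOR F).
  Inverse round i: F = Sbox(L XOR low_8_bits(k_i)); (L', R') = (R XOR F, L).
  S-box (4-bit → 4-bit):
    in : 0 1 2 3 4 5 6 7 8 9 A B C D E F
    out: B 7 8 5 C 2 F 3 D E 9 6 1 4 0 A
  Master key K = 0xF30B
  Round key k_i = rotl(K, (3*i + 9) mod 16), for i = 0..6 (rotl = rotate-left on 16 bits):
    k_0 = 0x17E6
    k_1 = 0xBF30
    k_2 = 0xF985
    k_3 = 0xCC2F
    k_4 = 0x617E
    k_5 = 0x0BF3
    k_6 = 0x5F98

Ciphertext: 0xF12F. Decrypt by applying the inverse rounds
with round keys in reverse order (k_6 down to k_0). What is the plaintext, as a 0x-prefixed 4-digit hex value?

s_0 = ciphertext = 0xF12F
s_1 = InvRound(s_0, k_6) = 0xD1F1
s_2 = InvRound(s_1, k_5) = 0x79D1
s_3 = InvRound(s_2, k_4) = 0x6279
s_4 = InvRound(s_3, k_3) = 0xBD62
s_5 = InvRound(s_4, k_2) = 0x3FBD
s_6 = InvRound(s_5, k_1) = 0x073F
s_7 = InvRound(s_6, k_0) = 0x3807

0x3807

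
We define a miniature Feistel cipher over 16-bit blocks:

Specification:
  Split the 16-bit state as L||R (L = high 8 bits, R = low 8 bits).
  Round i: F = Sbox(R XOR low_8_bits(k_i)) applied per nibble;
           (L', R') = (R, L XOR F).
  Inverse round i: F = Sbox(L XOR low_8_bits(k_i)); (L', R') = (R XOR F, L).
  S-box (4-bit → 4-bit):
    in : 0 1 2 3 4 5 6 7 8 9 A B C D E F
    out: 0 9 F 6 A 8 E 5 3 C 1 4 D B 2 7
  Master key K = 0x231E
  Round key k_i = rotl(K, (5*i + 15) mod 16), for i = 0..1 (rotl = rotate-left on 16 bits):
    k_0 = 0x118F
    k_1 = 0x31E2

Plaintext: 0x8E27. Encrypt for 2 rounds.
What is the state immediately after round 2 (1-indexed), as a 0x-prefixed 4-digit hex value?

0x9D70

s_0 = plaintext = 0x8E27
s_1 = Round(s_0, k_0) = 0x279D
s_2 = Round(s_1, k_1) = 0x9D70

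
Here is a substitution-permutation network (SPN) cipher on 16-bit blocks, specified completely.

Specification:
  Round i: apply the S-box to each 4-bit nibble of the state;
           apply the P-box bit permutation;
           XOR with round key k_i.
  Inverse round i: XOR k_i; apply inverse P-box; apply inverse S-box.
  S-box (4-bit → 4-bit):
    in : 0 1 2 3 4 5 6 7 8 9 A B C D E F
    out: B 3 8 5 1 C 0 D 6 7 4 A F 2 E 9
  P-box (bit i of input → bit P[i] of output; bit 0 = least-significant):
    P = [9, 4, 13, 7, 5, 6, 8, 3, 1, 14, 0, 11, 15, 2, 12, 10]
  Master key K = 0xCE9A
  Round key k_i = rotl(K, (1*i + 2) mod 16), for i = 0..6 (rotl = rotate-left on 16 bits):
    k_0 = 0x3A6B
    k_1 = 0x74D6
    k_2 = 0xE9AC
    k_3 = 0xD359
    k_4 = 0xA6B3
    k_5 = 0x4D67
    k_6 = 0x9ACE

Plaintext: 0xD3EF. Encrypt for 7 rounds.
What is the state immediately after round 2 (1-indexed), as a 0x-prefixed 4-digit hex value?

s_0 = plaintext = 0xD3EF
s_1 = Round(s_0, k_0) = 0x39A4
s_2 = Round(s_1, k_1) = 0xA7D5
s_3 = Round(s_2, k_2) = 0xD16F
s_4 = Round(s_3, k_3) = 0x91DF
s_5 = Round(s_4, k_4) = 0x7475
s_6 = Round(s_5, k_5) = 0xF8CD
s_7 = Round(s_6, k_6) = 0x5FB7

0xA7D5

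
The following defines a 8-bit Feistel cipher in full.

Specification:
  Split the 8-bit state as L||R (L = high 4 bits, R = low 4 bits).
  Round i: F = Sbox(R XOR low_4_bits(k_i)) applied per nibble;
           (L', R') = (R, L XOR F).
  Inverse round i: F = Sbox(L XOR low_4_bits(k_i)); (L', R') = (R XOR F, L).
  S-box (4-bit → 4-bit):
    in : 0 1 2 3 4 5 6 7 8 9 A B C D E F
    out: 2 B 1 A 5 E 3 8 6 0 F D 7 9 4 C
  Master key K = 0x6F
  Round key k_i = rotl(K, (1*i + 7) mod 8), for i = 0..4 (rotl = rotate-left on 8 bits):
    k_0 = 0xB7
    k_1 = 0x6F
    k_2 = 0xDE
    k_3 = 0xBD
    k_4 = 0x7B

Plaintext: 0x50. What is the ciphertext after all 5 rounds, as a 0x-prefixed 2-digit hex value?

s_0 = plaintext = 0x50
s_1 = Round(s_0, k_0) = 0x0D
s_2 = Round(s_1, k_1) = 0xD1
s_3 = Round(s_2, k_2) = 0x11
s_4 = Round(s_3, k_3) = 0x16
s_5 = Round(s_4, k_4) = 0x68

0x68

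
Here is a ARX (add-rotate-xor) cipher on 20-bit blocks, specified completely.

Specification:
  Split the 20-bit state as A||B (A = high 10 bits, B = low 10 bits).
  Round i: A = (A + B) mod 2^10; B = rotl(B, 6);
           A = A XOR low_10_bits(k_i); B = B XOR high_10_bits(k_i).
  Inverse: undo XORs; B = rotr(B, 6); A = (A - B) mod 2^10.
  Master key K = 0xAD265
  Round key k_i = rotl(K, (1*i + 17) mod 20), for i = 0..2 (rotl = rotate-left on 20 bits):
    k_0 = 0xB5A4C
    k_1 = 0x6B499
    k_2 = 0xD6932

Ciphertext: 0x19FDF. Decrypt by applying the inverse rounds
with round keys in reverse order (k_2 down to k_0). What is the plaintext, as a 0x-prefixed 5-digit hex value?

s_0 = ciphertext = 0x19FDF
s_1 = InvRound(s_0, k_2) = 0x40C52
s_2 = InvRound(s_1, k_1) = 0x68FF7
s_3 = InvRound(s_2, k_0) = 0x76E14

0x76E14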